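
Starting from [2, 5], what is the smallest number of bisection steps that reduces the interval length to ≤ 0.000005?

Width after n steps is 3/2^n. Need 2^n ≥ 3/0.000005 = 600000.
2^19 = 524288 < 600000 ≤ 2^20 = 1048576, so n = 20.

20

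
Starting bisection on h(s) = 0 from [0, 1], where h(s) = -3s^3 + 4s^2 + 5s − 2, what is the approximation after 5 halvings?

s = 0.5 gives h = 1.125, positive; keep [0, 0.5]
s = 0.25 gives h = -0.546875, negative; keep [0.25, 0.5]
s = 0.375 gives h = 0.279297, positive; keep [0.25, 0.375]
s = 0.3125 gives h = -0.1384, negative; keep [0.3125, 0.375]
s = 0.34375 gives h = 0.0695, positive; keep [0.3125, 0.34375]

0.34375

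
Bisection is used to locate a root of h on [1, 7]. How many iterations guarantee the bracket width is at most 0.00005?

17

Width after n steps is 6/2^n. Need 2^n ≥ 6/0.00005 = 120000.
2^16 = 65536 < 120000 ≤ 2^17 = 131072, so n = 17.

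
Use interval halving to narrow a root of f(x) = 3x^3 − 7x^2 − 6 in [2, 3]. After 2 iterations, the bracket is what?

f(2.5) = -2.875 < 0, so the root lies in [2.5, 3]
f(2.75) = 3.453125 > 0, so the root lies in [2.5, 2.75]

[2.5, 2.75]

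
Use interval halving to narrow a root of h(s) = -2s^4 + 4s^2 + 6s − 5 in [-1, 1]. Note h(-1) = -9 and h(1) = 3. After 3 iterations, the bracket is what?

m = 0, h(m) = -5 (−); new bracket [0, 1]
m = 0.5, h(m) = -1.125 (−); new bracket [0.5, 1]
m = 0.75, h(m) = 1.117188 (+); new bracket [0.5, 0.75]

[0.5, 0.75]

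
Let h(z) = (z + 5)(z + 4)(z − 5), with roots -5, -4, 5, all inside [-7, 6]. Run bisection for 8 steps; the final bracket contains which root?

h(-0.5) = -86.625 < 0, so the root lies in [-0.5, 6]
h(2.75) = -117.703125 < 0, so the root lies in [2.75, 6]
h(4.375) = -49.072266 < 0, so the root lies in [4.375, 6]
h(5.1875) = 17.5496 > 0, so the root lies in [4.375, 5.1875]
h(4.78125) = -18.7888 < 0, so the root lies in [4.78125, 5.1875]
h(4.984375) = -1.4016 < 0, so the root lies in [4.984375, 5.1875]
h(5.0859375) = 7.8753 > 0, so the root lies in [4.984375, 5.0859375]
h(5.03515625) = 3.1876 > 0, so the root lies in [4.984375, 5.03515625]

5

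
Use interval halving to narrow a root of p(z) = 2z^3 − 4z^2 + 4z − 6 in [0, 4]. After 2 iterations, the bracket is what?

z = 2 gives p = 2, positive; keep [0, 2]
z = 1 gives p = -4, negative; keep [1, 2]

[1, 2]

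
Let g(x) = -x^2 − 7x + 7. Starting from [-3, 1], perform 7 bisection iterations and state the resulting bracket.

[0.875, 0.90625]

x = -1 gives g = 13, positive; keep [-1, 1]
x = 0 gives g = 7, positive; keep [0, 1]
x = 0.5 gives g = 3.25, positive; keep [0.5, 1]
x = 0.75 gives g = 1.1875, positive; keep [0.75, 1]
x = 0.875 gives g = 0.1094, positive; keep [0.875, 1]
x = 0.9375 gives g = -0.4414, negative; keep [0.875, 0.9375]
x = 0.90625 gives g = -0.165, negative; keep [0.875, 0.90625]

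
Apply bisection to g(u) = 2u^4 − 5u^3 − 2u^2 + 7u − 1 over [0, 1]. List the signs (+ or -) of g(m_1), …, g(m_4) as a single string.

++-+

g(0.5) = 1.5 > 0, so the root lies in [0, 0.5]
g(0.25) = 0.554688 > 0, so the root lies in [0, 0.25]
g(0.125) = -0.165527 < 0, so the root lies in [0.125, 0.25]
g(0.1875) = 0.2117 > 0, so the root lies in [0.125, 0.1875]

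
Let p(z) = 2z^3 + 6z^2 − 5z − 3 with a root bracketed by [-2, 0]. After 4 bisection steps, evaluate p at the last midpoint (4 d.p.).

z = -1 gives p = 6, positive; keep [-1, 0]
z = -0.5 gives p = 0.75, positive; keep [-0.5, 0]
z = -0.25 gives p = -1.40625, negative; keep [-0.5, -0.25]
z = -0.375 gives p = -0.3867, negative; keep [-0.5, -0.375]

-0.3867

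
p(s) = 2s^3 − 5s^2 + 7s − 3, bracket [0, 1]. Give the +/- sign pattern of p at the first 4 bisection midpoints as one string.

m = 0.5, p(m) = -0.5 (−); new bracket [0.5, 1]
m = 0.75, p(m) = 0.28125 (+); new bracket [0.5, 0.75]
m = 0.625, p(m) = -0.089844 (−); new bracket [0.625, 0.75]
m = 0.6875, p(m) = 0.0991 (+); new bracket [0.625, 0.6875]

-+-+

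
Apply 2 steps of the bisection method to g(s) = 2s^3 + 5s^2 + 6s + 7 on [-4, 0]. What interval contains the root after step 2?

m = -2, g(m) = -1 (−); new bracket [-2, 0]
m = -1, g(m) = 4 (+); new bracket [-2, -1]

[-2, -1]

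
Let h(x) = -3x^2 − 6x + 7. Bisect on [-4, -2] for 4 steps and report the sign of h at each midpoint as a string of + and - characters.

-++-

m = -3, h(m) = -2 (−); new bracket [-3, -2]
m = -2.5, h(m) = 3.25 (+); new bracket [-3, -2.5]
m = -2.75, h(m) = 0.8125 (+); new bracket [-3, -2.75]
m = -2.875, h(m) = -0.5469 (−); new bracket [-2.875, -2.75]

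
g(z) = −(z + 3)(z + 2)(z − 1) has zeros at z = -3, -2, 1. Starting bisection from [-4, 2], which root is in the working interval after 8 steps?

m = -1, g(m) = 4 (+); new bracket [-1, 2]
m = 0.5, g(m) = 4.375 (+); new bracket [0.5, 2]
m = 1.25, g(m) = -3.453125 (−); new bracket [0.5, 1.25]
m = 0.875, g(m) = 1.3926 (+); new bracket [0.875, 1.25]
m = 1.0625, g(m) = -0.7776 (−); new bracket [0.875, 1.0625]
m = 0.96875, g(m) = 0.3682 (+); new bracket [0.96875, 1.0625]
m = 1.015625, g(m) = -0.1892 (−); new bracket [0.96875, 1.015625]
m = 0.9921875, g(m) = 0.0933 (+); new bracket [0.9921875, 1.015625]

1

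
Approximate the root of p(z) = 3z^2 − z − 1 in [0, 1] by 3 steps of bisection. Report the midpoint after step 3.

p(0.5) = -0.75 < 0, so the root lies in [0.5, 1]
p(0.75) = -0.0625 < 0, so the root lies in [0.75, 1]
p(0.875) = 0.421875 > 0, so the root lies in [0.75, 0.875]

0.875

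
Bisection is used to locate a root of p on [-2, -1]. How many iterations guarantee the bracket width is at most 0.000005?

18

Width after n steps is 1/2^n. Need 2^n ≥ 1/0.000005 = 200000.
2^17 = 131072 < 200000 ≤ 2^18 = 262144, so n = 18.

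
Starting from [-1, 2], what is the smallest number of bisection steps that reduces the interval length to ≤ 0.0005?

13

Width after n steps is 3/2^n. Need 2^n ≥ 3/0.0005 = 6000.
2^12 = 4096 < 6000 ≤ 2^13 = 8192, so n = 13.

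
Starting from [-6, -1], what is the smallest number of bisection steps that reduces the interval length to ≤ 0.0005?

Width after n steps is 5/2^n. Need 2^n ≥ 5/0.0005 = 10000.
2^13 = 8192 < 10000 ≤ 2^14 = 16384, so n = 14.

14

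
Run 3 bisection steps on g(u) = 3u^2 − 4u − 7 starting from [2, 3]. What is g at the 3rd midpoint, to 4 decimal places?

0.4219

m = 2.5, g(m) = 1.75 (+); new bracket [2, 2.5]
m = 2.25, g(m) = -0.8125 (−); new bracket [2.25, 2.5]
m = 2.375, g(m) = 0.421875 (+); new bracket [2.25, 2.375]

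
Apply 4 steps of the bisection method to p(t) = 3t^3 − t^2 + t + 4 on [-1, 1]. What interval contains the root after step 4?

[-1, -0.875]

p(0) = 4 > 0, so the root lies in [-1, 0]
p(-0.5) = 2.875 > 0, so the root lies in [-1, -0.5]
p(-0.75) = 1.421875 > 0, so the root lies in [-1, -0.75]
p(-0.875) = 0.3496 > 0, so the root lies in [-1, -0.875]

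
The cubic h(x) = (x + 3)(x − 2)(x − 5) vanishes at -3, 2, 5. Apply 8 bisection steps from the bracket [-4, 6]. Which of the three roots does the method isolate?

h(1) = 16 > 0, so the root lies in [-4, 1]
h(-1.5) = 34.125 > 0, so the root lies in [-4, -1.5]
h(-2.75) = 9.203125 > 0, so the root lies in [-4, -2.75]
h(-3.375) = -16.8809 < 0, so the root lies in [-3.375, -2.75]
h(-3.0625) = -2.551 < 0, so the root lies in [-3.0625, -2.75]
h(-2.90625) = 3.6366 > 0, so the root lies in [-3.0625, -2.90625]
h(-2.984375) = 0.6218 > 0, so the root lies in [-3.0625, -2.984375]
h(-3.0234375) = -0.9447 < 0, so the root lies in [-3.0234375, -2.984375]

-3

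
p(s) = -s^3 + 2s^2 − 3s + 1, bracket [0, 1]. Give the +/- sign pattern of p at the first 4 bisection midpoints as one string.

-++-

midpoint 0.5: p = -0.125 < 0 → [0, 0.5]
midpoint 0.25: p = 0.359375 > 0 → [0.25, 0.5]
midpoint 0.375: p = 0.103516 > 0 → [0.375, 0.5]
midpoint 0.4375: p = -0.0134 < 0 → [0.375, 0.4375]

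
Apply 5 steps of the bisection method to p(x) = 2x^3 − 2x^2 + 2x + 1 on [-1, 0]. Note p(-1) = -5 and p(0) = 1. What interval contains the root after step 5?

midpoint -0.5: p = -0.75 < 0 → [-0.5, 0]
midpoint -0.25: p = 0.34375 > 0 → [-0.5, -0.25]
midpoint -0.375: p = -0.136719 < 0 → [-0.375, -0.25]
midpoint -0.3125: p = 0.1187 > 0 → [-0.375, -0.3125]
midpoint -0.34375: p = -0.0051 < 0 → [-0.34375, -0.3125]

[-0.34375, -0.3125]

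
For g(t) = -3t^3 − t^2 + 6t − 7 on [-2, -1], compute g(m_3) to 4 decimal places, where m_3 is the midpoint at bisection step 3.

g(-1.5) = -8.125 < 0, so the root lies in [-2, -1.5]
g(-1.75) = -4.484375 < 0, so the root lies in [-2, -1.75]
g(-1.875) = -1.990234 < 0, so the root lies in [-2, -1.875]

-1.9902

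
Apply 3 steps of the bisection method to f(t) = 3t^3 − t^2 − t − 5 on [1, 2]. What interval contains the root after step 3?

m = 1.5, f(m) = 1.375 (+); new bracket [1, 1.5]
m = 1.25, f(m) = -1.953125 (−); new bracket [1.25, 1.5]
m = 1.375, f(m) = -0.466797 (−); new bracket [1.375, 1.5]

[1.375, 1.5]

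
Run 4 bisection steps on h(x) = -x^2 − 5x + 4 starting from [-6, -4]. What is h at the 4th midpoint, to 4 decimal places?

h(-5) = 4 > 0, so the root lies in [-6, -5]
h(-5.5) = 1.25 > 0, so the root lies in [-6, -5.5]
h(-5.75) = -0.3125 < 0, so the root lies in [-5.75, -5.5]
h(-5.625) = 0.4844 > 0, so the root lies in [-5.75, -5.625]

0.4844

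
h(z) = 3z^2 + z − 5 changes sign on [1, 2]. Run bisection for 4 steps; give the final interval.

h(1.5) = 3.25 > 0, so the root lies in [1, 1.5]
h(1.25) = 0.9375 > 0, so the root lies in [1, 1.25]
h(1.125) = -0.078125 < 0, so the root lies in [1.125, 1.25]
h(1.1875) = 0.418 > 0, so the root lies in [1.125, 1.1875]

[1.125, 1.1875]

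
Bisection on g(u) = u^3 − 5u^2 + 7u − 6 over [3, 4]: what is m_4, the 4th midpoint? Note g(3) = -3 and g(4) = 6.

g(3.5) = 0.125 > 0, so the root lies in [3, 3.5]
g(3.25) = -1.734375 < 0, so the root lies in [3.25, 3.5]
g(3.375) = -0.884766 < 0, so the root lies in [3.375, 3.5]
g(3.4375) = -0.4006 < 0, so the root lies in [3.4375, 3.5]

3.4375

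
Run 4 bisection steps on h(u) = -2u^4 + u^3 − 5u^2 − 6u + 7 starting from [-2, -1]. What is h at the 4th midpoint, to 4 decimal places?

1.4226

h(-1.5) = -8.75 < 0, so the root lies in [-1.5, -1]
h(-1.25) = -0.148438 < 0, so the root lies in [-1.25, -1]
h(-1.125) = 2.794434 > 0, so the root lies in [-1.25, -1.125]
h(-1.1875) = 1.4226 > 0, so the root lies in [-1.25, -1.1875]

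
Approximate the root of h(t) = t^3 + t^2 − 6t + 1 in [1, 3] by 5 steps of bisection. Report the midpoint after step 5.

midpoint 2: h = 1 > 0 → [1, 2]
midpoint 1.5: h = -2.375 < 0 → [1.5, 2]
midpoint 1.75: h = -1.078125 < 0 → [1.75, 2]
midpoint 1.875: h = -0.1426 < 0 → [1.875, 2]
midpoint 1.9375: h = 0.4021 > 0 → [1.875, 1.9375]

1.9375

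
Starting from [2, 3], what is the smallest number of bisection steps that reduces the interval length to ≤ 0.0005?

11

Width after n steps is 1/2^n. Need 2^n ≥ 1/0.0005 = 2000.
2^10 = 1024 < 2000 ≤ 2^11 = 2048, so n = 11.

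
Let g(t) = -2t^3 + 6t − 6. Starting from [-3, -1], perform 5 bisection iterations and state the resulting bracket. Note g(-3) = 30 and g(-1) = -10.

[-2.125, -2.0625]

t = -2 gives g = -2, negative; keep [-3, -2]
t = -2.5 gives g = 10.25, positive; keep [-2.5, -2]
t = -2.25 gives g = 3.28125, positive; keep [-2.25, -2]
t = -2.125 gives g = 0.4414, positive; keep [-2.125, -2]
t = -2.0625 gives g = -0.8276, negative; keep [-2.125, -2.0625]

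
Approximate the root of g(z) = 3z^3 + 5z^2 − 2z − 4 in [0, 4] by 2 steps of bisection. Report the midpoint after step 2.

midpoint 2: g = 36 > 0 → [0, 2]
midpoint 1: g = 2 > 0 → [0, 1]

1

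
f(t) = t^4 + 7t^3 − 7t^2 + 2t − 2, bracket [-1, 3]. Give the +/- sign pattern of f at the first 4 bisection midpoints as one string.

f(1) = 1 > 0, so the root lies in [-1, 1]
f(0) = -2 < 0, so the root lies in [0, 1]
f(0.5) = -1.8125 < 0, so the root lies in [0.5, 1]
f(0.75) = -1.168 < 0, so the root lies in [0.75, 1]

+---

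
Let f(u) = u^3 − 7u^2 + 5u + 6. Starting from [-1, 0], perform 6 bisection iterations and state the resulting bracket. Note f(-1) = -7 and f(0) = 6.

u = -0.5 gives f = 1.625, positive; keep [-1, -0.5]
u = -0.75 gives f = -2.109375, negative; keep [-0.75, -0.5]
u = -0.625 gives f = -0.103516, negative; keep [-0.625, -0.5]
u = -0.5625 gives f = 0.7947, positive; keep [-0.625, -0.5625]
u = -0.59375 gives f = 0.3542, positive; keep [-0.625, -0.59375]
u = -0.609375 gives f = 0.1275, positive; keep [-0.625, -0.609375]

[-0.625, -0.609375]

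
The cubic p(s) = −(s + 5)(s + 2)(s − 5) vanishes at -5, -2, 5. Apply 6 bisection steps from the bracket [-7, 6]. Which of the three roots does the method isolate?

5

midpoint -0.5: p = 37.125 > 0 → [-0.5, 6]
midpoint 2.75: p = 82.828125 > 0 → [2.75, 6]
midpoint 4.375: p = 37.353516 > 0 → [4.375, 6]
midpoint 5.1875: p = -13.7292 < 0 → [4.375, 5.1875]
midpoint 4.78125: p = 14.5095 > 0 → [4.78125, 5.1875]
midpoint 4.984375: p = 1.0896 > 0 → [4.984375, 5.1875]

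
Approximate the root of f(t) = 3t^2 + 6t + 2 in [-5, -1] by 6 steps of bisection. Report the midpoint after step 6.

m = -3, f(m) = 11 (+); new bracket [-3, -1]
m = -2, f(m) = 2 (+); new bracket [-2, -1]
m = -1.5, f(m) = -0.25 (−); new bracket [-2, -1.5]
m = -1.75, f(m) = 0.6875 (+); new bracket [-1.75, -1.5]
m = -1.625, f(m) = 0.1719 (+); new bracket [-1.625, -1.5]
m = -1.5625, f(m) = -0.0508 (−); new bracket [-1.625, -1.5625]

-1.5625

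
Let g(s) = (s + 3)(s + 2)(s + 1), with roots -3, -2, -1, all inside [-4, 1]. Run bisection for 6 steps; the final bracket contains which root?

-1

midpoint -1.5: g = -0.375 < 0 → [-1.5, 1]
midpoint -0.25: g = 3.609375 > 0 → [-1.5, -0.25]
midpoint -0.875: g = 0.298828 > 0 → [-1.5, -0.875]
midpoint -1.1875: g = -0.2761 < 0 → [-1.1875, -0.875]
midpoint -1.03125: g = -0.0596 < 0 → [-1.03125, -0.875]
midpoint -0.953125: g = 0.1004 > 0 → [-1.03125, -0.953125]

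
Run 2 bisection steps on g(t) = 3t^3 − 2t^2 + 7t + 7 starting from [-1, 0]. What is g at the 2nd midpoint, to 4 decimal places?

g(-0.5) = 2.625 > 0, so the root lies in [-1, -0.5]
g(-0.75) = -0.640625 < 0, so the root lies in [-0.75, -0.5]

-0.6406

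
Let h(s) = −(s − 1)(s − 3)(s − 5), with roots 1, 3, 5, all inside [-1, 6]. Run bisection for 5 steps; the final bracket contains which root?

midpoint 2.5: h = -1.875 < 0 → [-1, 2.5]
midpoint 0.75: h = 2.390625 > 0 → [0.75, 2.5]
midpoint 1.625: h = -2.900391 < 0 → [0.75, 1.625]
midpoint 1.1875: h = -1.2957 < 0 → [0.75, 1.1875]
midpoint 0.96875: h = 0.2559 > 0 → [0.96875, 1.1875]

1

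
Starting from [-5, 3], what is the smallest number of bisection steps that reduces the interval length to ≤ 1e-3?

13

Width after n steps is 8/2^n. Need 2^n ≥ 8/1e-3 = 8000.
2^12 = 4096 < 8000 ≤ 2^13 = 8192, so n = 13.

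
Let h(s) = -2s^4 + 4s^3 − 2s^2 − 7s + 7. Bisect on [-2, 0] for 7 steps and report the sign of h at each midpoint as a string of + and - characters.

+--++++

s = -1 gives h = 6, positive; keep [-2, -1]
s = -1.5 gives h = -10.625, negative; keep [-1.5, -1]
s = -1.25 gives h = -0.070312, negative; keep [-1.25, -1]
s = -1.125 gives h = 3.4448, positive; keep [-1.25, -1.125]
s = -1.1875 gives h = 1.8169, positive; keep [-1.25, -1.1875]
s = -1.21875 gives h = 0.9069, positive; keep [-1.25, -1.21875]
s = -1.234375 gives h = 0.4269, positive; keep [-1.25, -1.234375]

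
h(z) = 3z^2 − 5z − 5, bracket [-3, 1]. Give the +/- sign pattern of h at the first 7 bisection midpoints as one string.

h(-1) = 3 > 0, so the root lies in [-1, 1]
h(0) = -5 < 0, so the root lies in [-1, 0]
h(-0.5) = -1.75 < 0, so the root lies in [-1, -0.5]
h(-0.75) = 0.4375 > 0, so the root lies in [-0.75, -0.5]
h(-0.625) = -0.7031 < 0, so the root lies in [-0.75, -0.625]
h(-0.6875) = -0.1445 < 0, so the root lies in [-0.75, -0.6875]
h(-0.71875) = 0.1436 > 0, so the root lies in [-0.71875, -0.6875]

+--+--+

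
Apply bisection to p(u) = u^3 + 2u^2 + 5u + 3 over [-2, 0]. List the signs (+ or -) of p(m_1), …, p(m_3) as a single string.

-+-

midpoint -1: p = -1 < 0 → [-1, 0]
midpoint -0.5: p = 0.875 > 0 → [-1, -0.5]
midpoint -0.75: p = -0.046875 < 0 → [-0.75, -0.5]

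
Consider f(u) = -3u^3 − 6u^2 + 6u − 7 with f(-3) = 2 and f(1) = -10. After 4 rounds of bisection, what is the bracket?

[-3, -2.75]

m = -1, f(m) = -16 (−); new bracket [-3, -1]
m = -2, f(m) = -19 (−); new bracket [-3, -2]
m = -2.5, f(m) = -12.625 (−); new bracket [-3, -2.5]
m = -2.75, f(m) = -6.4844 (−); new bracket [-3, -2.75]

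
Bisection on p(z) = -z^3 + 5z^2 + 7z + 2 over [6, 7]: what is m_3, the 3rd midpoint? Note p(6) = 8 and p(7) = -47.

m = 6.5, p(m) = -15.875 (−); new bracket [6, 6.5]
m = 6.25, p(m) = -3.078125 (−); new bracket [6, 6.25]
m = 6.125, p(m) = 2.669922 (+); new bracket [6.125, 6.25]

6.125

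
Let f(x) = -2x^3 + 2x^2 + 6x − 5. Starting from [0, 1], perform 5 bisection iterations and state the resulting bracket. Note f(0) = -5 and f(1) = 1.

[0.78125, 0.8125]

m = 0.5, f(m) = -1.75 (−); new bracket [0.5, 1]
m = 0.75, f(m) = -0.21875 (−); new bracket [0.75, 1]
m = 0.875, f(m) = 0.441406 (+); new bracket [0.75, 0.875]
m = 0.8125, f(m) = 0.1226 (+); new bracket [0.75, 0.8125]
m = 0.78125, f(m) = -0.0455 (−); new bracket [0.78125, 0.8125]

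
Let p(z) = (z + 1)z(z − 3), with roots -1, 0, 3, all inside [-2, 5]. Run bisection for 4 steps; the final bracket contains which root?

m = 1.5, p(m) = -5.625 (−); new bracket [1.5, 5]
m = 3.25, p(m) = 3.453125 (+); new bracket [1.5, 3.25]
m = 2.375, p(m) = -5.009766 (−); new bracket [2.375, 3.25]
m = 2.8125, p(m) = -2.0105 (−); new bracket [2.8125, 3.25]

3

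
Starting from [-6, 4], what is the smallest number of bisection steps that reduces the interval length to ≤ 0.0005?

Width after n steps is 10/2^n. Need 2^n ≥ 10/0.0005 = 20000.
2^14 = 16384 < 20000 ≤ 2^15 = 32768, so n = 15.

15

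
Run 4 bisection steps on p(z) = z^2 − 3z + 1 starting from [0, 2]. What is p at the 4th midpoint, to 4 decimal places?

0.0156

z = 1 gives p = -1, negative; keep [0, 1]
z = 0.5 gives p = -0.25, negative; keep [0, 0.5]
z = 0.25 gives p = 0.3125, positive; keep [0.25, 0.5]
z = 0.375 gives p = 0.0156, positive; keep [0.375, 0.5]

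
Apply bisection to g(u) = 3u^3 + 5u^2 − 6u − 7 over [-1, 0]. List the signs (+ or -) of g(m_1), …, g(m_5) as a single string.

u = -0.5 gives g = -3.125, negative; keep [-1, -0.5]
u = -0.75 gives g = -0.953125, negative; keep [-1, -0.75]
u = -0.875 gives g = 0.068359, positive; keep [-0.875, -0.75]
u = -0.8125 gives g = -0.4333, negative; keep [-0.875, -0.8125]
u = -0.84375 gives g = -0.18, negative; keep [-0.875, -0.84375]

--+--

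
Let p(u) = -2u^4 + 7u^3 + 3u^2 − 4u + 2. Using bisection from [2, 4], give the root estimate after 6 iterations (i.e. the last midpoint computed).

p(3) = 44 > 0, so the root lies in [3, 4]
p(3.5) = 24.75 > 0, so the root lies in [3.5, 4]
p(3.75) = 2.820312 > 0, so the root lies in [3.75, 4]
p(3.875) = -12.0923 < 0, so the root lies in [3.75, 3.875]
p(3.8125) = -4.2791 < 0, so the root lies in [3.75, 3.8125]
p(3.78125) = -0.6423 < 0, so the root lies in [3.75, 3.78125]

3.78125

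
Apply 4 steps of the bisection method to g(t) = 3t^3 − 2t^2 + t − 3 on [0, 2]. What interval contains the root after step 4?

[1.125, 1.25]

m = 1, g(m) = -1 (−); new bracket [1, 2]
m = 1.5, g(m) = 4.125 (+); new bracket [1, 1.5]
m = 1.25, g(m) = 0.984375 (+); new bracket [1, 1.25]
m = 1.125, g(m) = -0.1348 (−); new bracket [1.125, 1.25]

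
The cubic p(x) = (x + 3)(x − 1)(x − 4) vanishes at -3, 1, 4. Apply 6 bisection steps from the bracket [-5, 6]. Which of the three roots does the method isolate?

midpoint 0.5: p = 6.125 > 0 → [-5, 0.5]
midpoint -2.25: p = 15.234375 > 0 → [-5, -2.25]
midpoint -3.625: p = -22.041016 < 0 → [-3.625, -2.25]
midpoint -2.9375: p = 1.7073 > 0 → [-3.625, -2.9375]
midpoint -3.28125: p = -8.7674 < 0 → [-3.28125, -2.9375]
midpoint -3.109375: p = -3.1954 < 0 → [-3.109375, -2.9375]

-3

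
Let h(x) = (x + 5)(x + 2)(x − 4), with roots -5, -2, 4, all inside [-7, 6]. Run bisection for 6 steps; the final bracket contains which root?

4

m = -0.5, h(m) = -30.375 (−); new bracket [-0.5, 6]
m = 2.75, h(m) = -46.015625 (−); new bracket [2.75, 6]
m = 4.375, h(m) = 22.412109 (+); new bracket [2.75, 4.375]
m = 3.5625, h(m) = -20.8376 (−); new bracket [3.5625, 4.375]
m = 3.96875, h(m) = -1.6729 (−); new bracket [3.96875, 4.375]
m = 4.171875, h(m) = 9.7294 (+); new bracket [3.96875, 4.171875]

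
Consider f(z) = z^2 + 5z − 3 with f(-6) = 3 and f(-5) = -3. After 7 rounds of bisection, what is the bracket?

[-5.546875, -5.5390625]

z = -5.5 gives f = -0.25, negative; keep [-6, -5.5]
z = -5.75 gives f = 1.3125, positive; keep [-5.75, -5.5]
z = -5.625 gives f = 0.515625, positive; keep [-5.625, -5.5]
z = -5.5625 gives f = 0.1289, positive; keep [-5.5625, -5.5]
z = -5.53125 gives f = -0.0615, negative; keep [-5.5625, -5.53125]
z = -5.546875 gives f = 0.0334, positive; keep [-5.546875, -5.53125]
z = -5.5390625 gives f = -0.0141, negative; keep [-5.546875, -5.5390625]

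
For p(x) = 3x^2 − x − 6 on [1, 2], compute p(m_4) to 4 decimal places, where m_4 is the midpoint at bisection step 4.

midpoint 1.5: p = -0.75 < 0 → [1.5, 2]
midpoint 1.75: p = 1.4375 > 0 → [1.5, 1.75]
midpoint 1.625: p = 0.296875 > 0 → [1.5, 1.625]
midpoint 1.5625: p = -0.2383 < 0 → [1.5625, 1.625]

-0.2383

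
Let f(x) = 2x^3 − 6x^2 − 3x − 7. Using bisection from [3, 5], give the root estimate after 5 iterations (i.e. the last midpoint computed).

f(4) = 13 > 0, so the root lies in [3, 4]
f(3.5) = -5.25 < 0, so the root lies in [3.5, 4]
f(3.75) = 2.84375 > 0, so the root lies in [3.5, 3.75]
f(3.625) = -1.4492 < 0, so the root lies in [3.625, 3.75]
f(3.6875) = 0.6343 > 0, so the root lies in [3.625, 3.6875]

3.6875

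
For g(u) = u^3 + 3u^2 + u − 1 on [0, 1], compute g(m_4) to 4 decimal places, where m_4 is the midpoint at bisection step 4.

0.0955

g(0.5) = 0.375 > 0, so the root lies in [0, 0.5]
g(0.25) = -0.546875 < 0, so the root lies in [0.25, 0.5]
g(0.375) = -0.150391 < 0, so the root lies in [0.375, 0.5]
g(0.4375) = 0.0955 > 0, so the root lies in [0.375, 0.4375]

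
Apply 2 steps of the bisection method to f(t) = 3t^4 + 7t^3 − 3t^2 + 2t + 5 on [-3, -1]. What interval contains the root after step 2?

m = -2, f(m) = -19 (−); new bracket [-3, -2]
m = -2.5, f(m) = -10.9375 (−); new bracket [-3, -2.5]

[-3, -2.5]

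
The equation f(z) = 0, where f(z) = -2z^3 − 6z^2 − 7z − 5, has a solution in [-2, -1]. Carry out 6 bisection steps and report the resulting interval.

f(-1.5) = -1.25 < 0, so the root lies in [-2, -1.5]
f(-1.75) = -0.40625 < 0, so the root lies in [-2, -1.75]
f(-1.875) = 0.214844 > 0, so the root lies in [-1.875, -1.75]
f(-1.8125) = -0.1147 < 0, so the root lies in [-1.875, -1.8125]
f(-1.84375) = 0.0451 > 0, so the root lies in [-1.84375, -1.8125]
f(-1.828125) = -0.036 < 0, so the root lies in [-1.84375, -1.828125]

[-1.84375, -1.828125]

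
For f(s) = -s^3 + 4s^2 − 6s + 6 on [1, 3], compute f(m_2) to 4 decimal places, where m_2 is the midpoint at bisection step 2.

0.3750

midpoint 2: f = 2 > 0 → [2, 3]
midpoint 2.5: f = 0.375 > 0 → [2.5, 3]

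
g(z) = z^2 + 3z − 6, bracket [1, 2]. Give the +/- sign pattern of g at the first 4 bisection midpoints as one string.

midpoint 1.5: g = 0.75 > 0 → [1, 1.5]
midpoint 1.25: g = -0.6875 < 0 → [1.25, 1.5]
midpoint 1.375: g = 0.015625 > 0 → [1.25, 1.375]
midpoint 1.3125: g = -0.3398 < 0 → [1.3125, 1.375]

+-+-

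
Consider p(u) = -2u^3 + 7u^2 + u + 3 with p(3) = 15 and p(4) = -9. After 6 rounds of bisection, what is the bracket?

u = 3.5 gives p = 6.5, positive; keep [3.5, 4]
u = 3.75 gives p = -0.28125, negative; keep [3.5, 3.75]
u = 3.625 gives p = 3.339844, positive; keep [3.625, 3.75]
u = 3.6875 gives p = 1.5884, positive; keep [3.6875, 3.75]
u = 3.71875 gives p = 0.6685, positive; keep [3.71875, 3.75]
u = 3.734375 gives p = 0.1974, positive; keep [3.734375, 3.75]

[3.734375, 3.75]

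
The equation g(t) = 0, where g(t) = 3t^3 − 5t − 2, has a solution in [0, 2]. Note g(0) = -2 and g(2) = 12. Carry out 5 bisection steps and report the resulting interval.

g(1) = -4 < 0, so the root lies in [1, 2]
g(1.5) = 0.625 > 0, so the root lies in [1, 1.5]
g(1.25) = -2.390625 < 0, so the root lies in [1.25, 1.5]
g(1.375) = -1.0762 < 0, so the root lies in [1.375, 1.5]
g(1.4375) = -0.2761 < 0, so the root lies in [1.4375, 1.5]

[1.4375, 1.5]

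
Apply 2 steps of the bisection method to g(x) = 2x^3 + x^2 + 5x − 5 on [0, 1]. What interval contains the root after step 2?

[0.5, 0.75]

g(0.5) = -2 < 0, so the root lies in [0.5, 1]
g(0.75) = 0.15625 > 0, so the root lies in [0.5, 0.75]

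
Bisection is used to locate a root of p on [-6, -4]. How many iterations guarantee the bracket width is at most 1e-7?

Width after n steps is 2/2^n. Need 2^n ≥ 2/1e-7 = 20000000.
2^24 = 16777216 < 20000000 ≤ 2^25 = 33554432, so n = 25.

25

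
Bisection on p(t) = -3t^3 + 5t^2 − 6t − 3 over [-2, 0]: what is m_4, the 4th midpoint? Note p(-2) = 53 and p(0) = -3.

midpoint -1: p = 11 > 0 → [-1, 0]
midpoint -0.5: p = 1.625 > 0 → [-0.5, 0]
midpoint -0.25: p = -1.140625 < 0 → [-0.5, -0.25]
midpoint -0.375: p = 0.1113 > 0 → [-0.375, -0.25]

-0.375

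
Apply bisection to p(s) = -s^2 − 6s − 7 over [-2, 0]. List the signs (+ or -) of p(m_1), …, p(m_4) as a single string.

--++

p(-1) = -2 < 0, so the root lies in [-2, -1]
p(-1.5) = -0.25 < 0, so the root lies in [-2, -1.5]
p(-1.75) = 0.4375 > 0, so the root lies in [-1.75, -1.5]
p(-1.625) = 0.1094 > 0, so the root lies in [-1.625, -1.5]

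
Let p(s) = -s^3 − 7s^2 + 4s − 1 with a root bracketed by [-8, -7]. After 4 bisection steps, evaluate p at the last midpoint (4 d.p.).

midpoint -7.5: p = -2.875 < 0 → [-8, -7.5]
midpoint -7.75: p = 13.046875 > 0 → [-7.75, -7.5]
midpoint -7.625: p = 4.837891 > 0 → [-7.625, -7.5]
midpoint -7.5625: p = 0.9202 > 0 → [-7.5625, -7.5]

0.9202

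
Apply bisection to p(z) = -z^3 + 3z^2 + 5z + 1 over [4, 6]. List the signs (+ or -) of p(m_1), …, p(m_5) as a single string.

p(5) = -24 < 0, so the root lies in [4, 5]
p(4.5) = -6.875 < 0, so the root lies in [4, 4.5]
p(4.25) = -0.328125 < 0, so the root lies in [4, 4.25]
p(4.125) = 2.4824 > 0, so the root lies in [4.125, 4.25]
p(4.1875) = 1.1145 > 0, so the root lies in [4.1875, 4.25]

---++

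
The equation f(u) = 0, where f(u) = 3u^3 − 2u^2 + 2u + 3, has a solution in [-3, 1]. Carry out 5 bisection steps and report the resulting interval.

midpoint -1: f = -4 < 0 → [-1, 1]
midpoint 0: f = 3 > 0 → [-1, 0]
midpoint -0.5: f = 1.125 > 0 → [-1, -0.5]
midpoint -0.75: f = -0.8906 < 0 → [-0.75, -0.5]
midpoint -0.625: f = 0.2363 > 0 → [-0.75, -0.625]

[-0.75, -0.625]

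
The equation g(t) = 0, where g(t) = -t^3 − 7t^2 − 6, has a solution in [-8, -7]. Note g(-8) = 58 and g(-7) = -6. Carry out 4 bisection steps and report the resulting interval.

midpoint -7.5: g = 22.125 > 0 → [-7.5, -7]
midpoint -7.25: g = 7.140625 > 0 → [-7.25, -7]
midpoint -7.125: g = 0.345703 > 0 → [-7.125, -7]
midpoint -7.0625: g = -2.8826 < 0 → [-7.125, -7.0625]

[-7.125, -7.0625]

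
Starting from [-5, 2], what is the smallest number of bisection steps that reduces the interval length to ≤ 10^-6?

Width after n steps is 7/2^n. Need 2^n ≥ 7/10^-6 = 7000000.
2^22 = 4194304 < 7000000 ≤ 2^23 = 8388608, so n = 23.

23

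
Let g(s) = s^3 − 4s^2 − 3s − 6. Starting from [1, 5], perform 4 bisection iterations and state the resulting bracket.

s = 3 gives g = -24, negative; keep [3, 5]
s = 4 gives g = -18, negative; keep [4, 5]
s = 4.5 gives g = -9.375, negative; keep [4.5, 5]
s = 4.75 gives g = -3.3281, negative; keep [4.75, 5]

[4.75, 5]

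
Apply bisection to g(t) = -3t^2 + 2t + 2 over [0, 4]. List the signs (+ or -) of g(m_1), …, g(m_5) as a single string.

t = 2 gives g = -6, negative; keep [0, 2]
t = 1 gives g = 1, positive; keep [1, 2]
t = 1.5 gives g = -1.75, negative; keep [1, 1.5]
t = 1.25 gives g = -0.1875, negative; keep [1, 1.25]
t = 1.125 gives g = 0.4531, positive; keep [1.125, 1.25]

-+--+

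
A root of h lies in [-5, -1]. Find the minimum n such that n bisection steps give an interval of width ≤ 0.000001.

Width after n steps is 4/2^n. Need 2^n ≥ 4/0.000001 = 4000000.
2^21 = 2097152 < 4000000 ≤ 2^22 = 4194304, so n = 22.

22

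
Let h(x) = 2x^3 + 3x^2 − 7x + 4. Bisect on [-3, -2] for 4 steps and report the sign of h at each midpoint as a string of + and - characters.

m = -2.5, h(m) = 9 (+); new bracket [-3, -2.5]
m = -2.75, h(m) = 4.34375 (+); new bracket [-3, -2.75]
m = -2.875, h(m) = 1.394531 (+); new bracket [-3, -2.875]
m = -2.9375, h(m) = -0.2456 (−); new bracket [-2.9375, -2.875]

+++-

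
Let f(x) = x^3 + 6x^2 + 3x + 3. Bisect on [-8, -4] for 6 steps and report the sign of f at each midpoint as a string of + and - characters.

midpoint -6: f = -15 < 0 → [-6, -4]
midpoint -5: f = 13 > 0 → [-6, -5]
midpoint -5.5: f = 1.625 > 0 → [-6, -5.5]
midpoint -5.75: f = -5.9844 < 0 → [-5.75, -5.5]
midpoint -5.625: f = -2.0098 < 0 → [-5.625, -5.5]
midpoint -5.5625: f = -0.1506 < 0 → [-5.5625, -5.5]

-++---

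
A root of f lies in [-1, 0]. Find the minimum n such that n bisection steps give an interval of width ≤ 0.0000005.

21

Width after n steps is 1/2^n. Need 2^n ≥ 1/0.0000005 = 2000000.
2^20 = 1048576 < 2000000 ≤ 2^21 = 2097152, so n = 21.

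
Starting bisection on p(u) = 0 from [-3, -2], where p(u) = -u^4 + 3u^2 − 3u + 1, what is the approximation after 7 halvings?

u = -2.5 gives p = -11.8125, negative; keep [-2.5, -2]
u = -2.25 gives p = -2.691406, negative; keep [-2.25, -2]
u = -2.125 gives p = 0.531006, positive; keep [-2.25, -2.125]
u = -2.1875 gives p = -0.9798, negative; keep [-2.1875, -2.125]
u = -2.15625 gives p = -0.2001, negative; keep [-2.15625, -2.125]
u = -2.140625 gives p = 0.1715, positive; keep [-2.15625, -2.140625]
u = -2.1484375 gives p = -0.0128, negative; keep [-2.1484375, -2.140625]

-2.1484375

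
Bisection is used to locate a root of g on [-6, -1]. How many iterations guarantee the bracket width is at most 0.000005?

20

Width after n steps is 5/2^n. Need 2^n ≥ 5/0.000005 = 1000000.
2^19 = 524288 < 1000000 ≤ 2^20 = 1048576, so n = 20.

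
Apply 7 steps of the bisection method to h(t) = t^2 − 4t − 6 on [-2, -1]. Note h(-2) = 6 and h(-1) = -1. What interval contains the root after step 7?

t = -1.5 gives h = 2.25, positive; keep [-1.5, -1]
t = -1.25 gives h = 0.5625, positive; keep [-1.25, -1]
t = -1.125 gives h = -0.234375, negative; keep [-1.25, -1.125]
t = -1.1875 gives h = 0.1602, positive; keep [-1.1875, -1.125]
t = -1.15625 gives h = -0.0381, negative; keep [-1.1875, -1.15625]
t = -1.171875 gives h = 0.0608, positive; keep [-1.171875, -1.15625]
t = -1.1640625 gives h = 0.0113, positive; keep [-1.1640625, -1.15625]

[-1.1640625, -1.15625]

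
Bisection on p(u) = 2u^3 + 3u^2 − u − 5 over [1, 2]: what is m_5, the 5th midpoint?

p(1.5) = 7 > 0, so the root lies in [1, 1.5]
p(1.25) = 2.34375 > 0, so the root lies in [1, 1.25]
p(1.125) = 0.519531 > 0, so the root lies in [1, 1.125]
p(1.0625) = -0.2769 < 0, so the root lies in [1.0625, 1.125]
p(1.09375) = 0.112 > 0, so the root lies in [1.0625, 1.09375]

1.09375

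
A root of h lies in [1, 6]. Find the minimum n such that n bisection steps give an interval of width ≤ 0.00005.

Width after n steps is 5/2^n. Need 2^n ≥ 5/0.00005 = 100000.
2^16 = 65536 < 100000 ≤ 2^17 = 131072, so n = 17.

17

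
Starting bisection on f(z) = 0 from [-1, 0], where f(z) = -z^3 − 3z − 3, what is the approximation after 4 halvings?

m = -0.5, f(m) = -1.375 (−); new bracket [-1, -0.5]
m = -0.75, f(m) = -0.328125 (−); new bracket [-1, -0.75]
m = -0.875, f(m) = 0.294922 (+); new bracket [-0.875, -0.75]
m = -0.8125, f(m) = -0.0261 (−); new bracket [-0.875, -0.8125]

-0.8125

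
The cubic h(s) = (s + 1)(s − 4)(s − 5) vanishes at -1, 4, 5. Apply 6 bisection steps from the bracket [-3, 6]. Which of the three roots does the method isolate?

m = 1.5, h(m) = 21.875 (+); new bracket [-3, 1.5]
m = -0.75, h(m) = 6.828125 (+); new bracket [-3, -0.75]
m = -1.875, h(m) = -35.341797 (−); new bracket [-1.875, -0.75]
m = -1.3125, h(m) = -10.4797 (−); new bracket [-1.3125, -0.75]
m = -1.03125, h(m) = -0.9483 (−); new bracket [-1.03125, -0.75]
m = -0.890625, h(m) = 3.151 (+); new bracket [-1.03125, -0.890625]

-1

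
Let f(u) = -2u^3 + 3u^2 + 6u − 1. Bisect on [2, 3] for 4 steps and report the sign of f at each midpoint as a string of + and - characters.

+--+

f(2.5) = 1.5 > 0, so the root lies in [2.5, 3]
f(2.75) = -3.40625 < 0, so the root lies in [2.5, 2.75]
f(2.625) = -0.753906 < 0, so the root lies in [2.5, 2.625]
f(2.5625) = 0.4214 > 0, so the root lies in [2.5625, 2.625]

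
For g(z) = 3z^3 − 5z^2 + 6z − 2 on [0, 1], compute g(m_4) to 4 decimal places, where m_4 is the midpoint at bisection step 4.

-0.0808

z = 0.5 gives g = 0.125, positive; keep [0, 0.5]
z = 0.25 gives g = -0.765625, negative; keep [0.25, 0.5]
z = 0.375 gives g = -0.294922, negative; keep [0.375, 0.5]
z = 0.4375 gives g = -0.0808, negative; keep [0.4375, 0.5]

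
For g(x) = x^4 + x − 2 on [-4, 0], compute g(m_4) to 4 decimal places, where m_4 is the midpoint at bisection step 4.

x = -2 gives g = 12, positive; keep [-2, 0]
x = -1 gives g = -2, negative; keep [-2, -1]
x = -1.5 gives g = 1.5625, positive; keep [-1.5, -1]
x = -1.25 gives g = -0.8086, negative; keep [-1.5, -1.25]

-0.8086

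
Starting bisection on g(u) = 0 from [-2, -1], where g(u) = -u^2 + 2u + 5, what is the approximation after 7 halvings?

-1.4453125

g(-1.5) = -0.25 < 0, so the root lies in [-1.5, -1]
g(-1.25) = 0.9375 > 0, so the root lies in [-1.5, -1.25]
g(-1.375) = 0.359375 > 0, so the root lies in [-1.5, -1.375]
g(-1.4375) = 0.0586 > 0, so the root lies in [-1.5, -1.4375]
g(-1.46875) = -0.0947 < 0, so the root lies in [-1.46875, -1.4375]
g(-1.453125) = -0.0178 < 0, so the root lies in [-1.453125, -1.4375]
g(-1.4453125) = 0.0204 > 0, so the root lies in [-1.453125, -1.4453125]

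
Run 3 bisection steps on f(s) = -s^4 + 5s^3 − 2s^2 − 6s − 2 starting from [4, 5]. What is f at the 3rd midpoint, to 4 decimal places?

0.6345

midpoint 4.5: f = -23.9375 < 0 → [4, 4.5]
midpoint 4.25: f = -6.050781 < 0 → [4, 4.25]
midpoint 4.125: f = 0.634521 > 0 → [4.125, 4.25]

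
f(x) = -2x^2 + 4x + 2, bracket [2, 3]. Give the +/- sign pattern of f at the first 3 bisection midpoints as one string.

-++

midpoint 2.5: f = -0.5 < 0 → [2, 2.5]
midpoint 2.25: f = 0.875 > 0 → [2.25, 2.5]
midpoint 2.375: f = 0.21875 > 0 → [2.375, 2.5]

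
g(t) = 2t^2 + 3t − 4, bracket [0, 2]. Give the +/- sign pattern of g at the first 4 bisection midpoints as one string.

midpoint 1: g = 1 > 0 → [0, 1]
midpoint 0.5: g = -2 < 0 → [0.5, 1]
midpoint 0.75: g = -0.625 < 0 → [0.75, 1]
midpoint 0.875: g = 0.1562 > 0 → [0.75, 0.875]

+--+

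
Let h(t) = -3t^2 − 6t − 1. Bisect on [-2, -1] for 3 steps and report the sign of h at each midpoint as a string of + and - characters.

++-

h(-1.5) = 1.25 > 0, so the root lies in [-2, -1.5]
h(-1.75) = 0.3125 > 0, so the root lies in [-2, -1.75]
h(-1.875) = -0.296875 < 0, so the root lies in [-1.875, -1.75]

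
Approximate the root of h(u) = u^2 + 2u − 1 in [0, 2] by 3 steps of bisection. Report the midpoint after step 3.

0.25

h(1) = 2 > 0, so the root lies in [0, 1]
h(0.5) = 0.25 > 0, so the root lies in [0, 0.5]
h(0.25) = -0.4375 < 0, so the root lies in [0.25, 0.5]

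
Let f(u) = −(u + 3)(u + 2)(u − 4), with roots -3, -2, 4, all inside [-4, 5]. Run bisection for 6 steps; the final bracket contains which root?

4

m = 0.5, f(m) = 30.625 (+); new bracket [0.5, 5]
m = 2.75, f(m) = 34.140625 (+); new bracket [2.75, 5]
m = 3.875, f(m) = 5.048828 (+); new bracket [3.875, 5]
m = 4.4375, f(m) = -20.947 (−); new bracket [3.875, 4.4375]
m = 4.15625, f(m) = -6.8837 (−); new bracket [3.875, 4.15625]
m = 4.015625, f(m) = -0.6594 (−); new bracket [3.875, 4.015625]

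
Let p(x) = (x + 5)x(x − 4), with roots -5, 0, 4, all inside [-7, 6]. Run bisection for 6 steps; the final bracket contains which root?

-5

x = -0.5 gives p = 10.125, positive; keep [-7, -0.5]
x = -3.75 gives p = 36.328125, positive; keep [-7, -3.75]
x = -5.375 gives p = -18.896484, negative; keep [-5.375, -3.75]
x = -4.5625 gives p = 17.0916, positive; keep [-5.375, -4.5625]
x = -4.96875 gives p = 1.3926, positive; keep [-5.375, -4.96875]
x = -5.171875 gives p = -8.153, negative; keep [-5.171875, -4.96875]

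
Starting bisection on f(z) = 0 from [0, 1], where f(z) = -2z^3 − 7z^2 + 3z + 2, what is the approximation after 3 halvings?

0.625

midpoint 0.5: f = 1.5 > 0 → [0.5, 1]
midpoint 0.75: f = -0.53125 < 0 → [0.5, 0.75]
midpoint 0.625: f = 0.652344 > 0 → [0.625, 0.75]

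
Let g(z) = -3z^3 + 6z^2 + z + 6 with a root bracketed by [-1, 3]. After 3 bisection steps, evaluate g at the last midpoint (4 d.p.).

midpoint 1: g = 10 > 0 → [1, 3]
midpoint 2: g = 8 > 0 → [2, 3]
midpoint 2.5: g = -0.875 < 0 → [2, 2.5]

-0.8750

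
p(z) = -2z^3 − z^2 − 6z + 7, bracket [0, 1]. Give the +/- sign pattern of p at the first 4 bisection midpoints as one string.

p(0.5) = 3.5 > 0, so the root lies in [0.5, 1]
p(0.75) = 1.09375 > 0, so the root lies in [0.75, 1]
p(0.875) = -0.355469 < 0, so the root lies in [0.75, 0.875]
p(0.8125) = 0.3921 > 0, so the root lies in [0.8125, 0.875]

++-+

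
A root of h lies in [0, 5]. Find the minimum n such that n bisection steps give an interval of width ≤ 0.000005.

Width after n steps is 5/2^n. Need 2^n ≥ 5/0.000005 = 1000000.
2^19 = 524288 < 1000000 ≤ 2^20 = 1048576, so n = 20.

20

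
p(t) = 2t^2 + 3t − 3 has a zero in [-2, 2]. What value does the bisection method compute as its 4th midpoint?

t = 0 gives p = -3, negative; keep [0, 2]
t = 1 gives p = 2, positive; keep [0, 1]
t = 0.5 gives p = -1, negative; keep [0.5, 1]
t = 0.75 gives p = 0.375, positive; keep [0.5, 0.75]

0.75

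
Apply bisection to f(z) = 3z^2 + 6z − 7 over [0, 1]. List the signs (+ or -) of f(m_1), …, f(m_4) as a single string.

f(0.5) = -3.25 < 0, so the root lies in [0.5, 1]
f(0.75) = -0.8125 < 0, so the root lies in [0.75, 1]
f(0.875) = 0.546875 > 0, so the root lies in [0.75, 0.875]
f(0.8125) = -0.1445 < 0, so the root lies in [0.8125, 0.875]

--+-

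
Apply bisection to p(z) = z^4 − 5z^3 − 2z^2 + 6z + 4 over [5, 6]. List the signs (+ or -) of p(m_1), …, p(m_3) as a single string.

++-

p(5.5) = 59.6875 > 0, so the root lies in [5, 5.5]
p(5.25) = 16.550781 > 0, so the root lies in [5, 5.25]
p(5.125) = -0.954834 < 0, so the root lies in [5.125, 5.25]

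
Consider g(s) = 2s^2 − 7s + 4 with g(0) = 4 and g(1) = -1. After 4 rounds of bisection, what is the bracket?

[0.6875, 0.75]

g(0.5) = 1 > 0, so the root lies in [0.5, 1]
g(0.75) = -0.125 < 0, so the root lies in [0.5, 0.75]
g(0.625) = 0.40625 > 0, so the root lies in [0.625, 0.75]
g(0.6875) = 0.1328 > 0, so the root lies in [0.6875, 0.75]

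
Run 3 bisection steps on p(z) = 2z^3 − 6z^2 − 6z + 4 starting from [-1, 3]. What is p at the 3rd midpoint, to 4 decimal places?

-0.2500

m = 1, p(m) = -6 (−); new bracket [-1, 1]
m = 0, p(m) = 4 (+); new bracket [0, 1]
m = 0.5, p(m) = -0.25 (−); new bracket [0, 0.5]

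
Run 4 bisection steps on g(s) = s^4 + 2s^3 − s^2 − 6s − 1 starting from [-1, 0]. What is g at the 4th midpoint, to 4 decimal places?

m = -0.5, g(m) = 1.5625 (+); new bracket [-0.5, 0]
m = -0.25, g(m) = 0.410156 (+); new bracket [-0.25, 0]
m = -0.125, g(m) = -0.269287 (−); new bracket [-0.25, -0.125]
m = -0.1875, g(m) = 0.0779 (+); new bracket [-0.1875, -0.125]

0.0779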